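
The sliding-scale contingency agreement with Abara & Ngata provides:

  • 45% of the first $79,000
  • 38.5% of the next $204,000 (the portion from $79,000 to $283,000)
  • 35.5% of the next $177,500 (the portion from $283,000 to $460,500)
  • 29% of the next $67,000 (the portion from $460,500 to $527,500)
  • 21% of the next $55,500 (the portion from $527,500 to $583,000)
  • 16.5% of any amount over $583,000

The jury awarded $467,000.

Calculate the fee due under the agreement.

$178,987.50

First $79,000 at 45% = $35,550.00
Next $204,000 at 38.5% = $78,540.00
Next $177,500 at 35.5% = $63,012.50
Remaining $6,500 at 29% = $1,885.00
Fee: $35,550.00 + $78,540.00 + $63,012.50 + $1,885.00 = $178,987.50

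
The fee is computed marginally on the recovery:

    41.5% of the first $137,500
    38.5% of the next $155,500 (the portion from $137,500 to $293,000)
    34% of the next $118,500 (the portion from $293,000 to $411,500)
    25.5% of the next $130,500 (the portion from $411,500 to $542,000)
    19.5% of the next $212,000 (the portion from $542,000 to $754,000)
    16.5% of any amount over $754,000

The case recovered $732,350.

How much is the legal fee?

First $137,500 at 41.5% = $57,062.50
Next $155,500 at 38.5% = $59,867.50
Next $118,500 at 34% = $40,290.00
Next $130,500 at 25.5% = $33,277.50
Remaining $190,350 at 19.5% = $37,118.25
Fee: $57,062.50 + $59,867.50 + $40,290.00 + $33,277.50 + $37,118.25 = $227,615.75

$227,615.75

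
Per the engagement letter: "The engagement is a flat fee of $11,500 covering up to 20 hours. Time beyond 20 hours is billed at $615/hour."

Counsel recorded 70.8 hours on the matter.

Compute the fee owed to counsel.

Flat fee: $11,500.00
Excess hours: 70.8 − 20 = 50.8
Overrun: 50.8 × $615 = $31,242.00
Total: $11,500.00 + $31,242.00 = $42,742.00

$42,742.00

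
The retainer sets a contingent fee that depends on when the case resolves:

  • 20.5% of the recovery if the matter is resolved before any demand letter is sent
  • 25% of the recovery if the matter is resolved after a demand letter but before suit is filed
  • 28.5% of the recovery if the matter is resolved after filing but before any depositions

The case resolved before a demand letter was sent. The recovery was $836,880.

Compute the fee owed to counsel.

$171,560.40

The matter resolved before a demand letter was sent, so the 20.5% rate applies.
$836,880 × 20.5% = $171,560.40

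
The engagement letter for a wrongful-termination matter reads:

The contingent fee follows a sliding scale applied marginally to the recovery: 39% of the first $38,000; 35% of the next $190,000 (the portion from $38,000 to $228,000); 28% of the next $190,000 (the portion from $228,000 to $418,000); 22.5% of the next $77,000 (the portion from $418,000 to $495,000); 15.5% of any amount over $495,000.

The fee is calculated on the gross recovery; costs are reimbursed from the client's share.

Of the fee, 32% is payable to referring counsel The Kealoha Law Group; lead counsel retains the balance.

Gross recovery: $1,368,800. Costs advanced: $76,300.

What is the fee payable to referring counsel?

Fee base is the gross recovery, $1,368,800; costs are reimbursed separately.
First $38,000 at 39% = $14,820.00
Next $190,000 at 35% = $66,500.00
Next $190,000 at 28% = $53,200.00
Next $77,000 at 22.5% = $17,325.00
Remaining $873,800 at 15.5% = $135,439.00
Fee: $14,820.00 + $66,500.00 + $53,200.00 + $17,325.00 + $135,439.00 = $287,284.00
Referral share: 32% of $287,284.00 = $91,930.88; lead counsel retains $287,284.00 − $91,930.88 = $195,353.12.

$91,930.88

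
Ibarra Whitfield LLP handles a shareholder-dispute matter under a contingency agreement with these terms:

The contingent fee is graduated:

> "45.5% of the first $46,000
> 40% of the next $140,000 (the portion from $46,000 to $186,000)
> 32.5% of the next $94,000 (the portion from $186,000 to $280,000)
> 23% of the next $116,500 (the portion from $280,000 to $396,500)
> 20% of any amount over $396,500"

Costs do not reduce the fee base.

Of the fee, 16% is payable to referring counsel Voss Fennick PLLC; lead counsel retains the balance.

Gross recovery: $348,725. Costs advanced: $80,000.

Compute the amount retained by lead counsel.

$103,560.87

Fee base is the gross recovery, $348,725; costs are reimbursed separately.
First $46,000 at 45.5% = $20,930.00
Next $140,000 at 40% = $56,000.00
Next $94,000 at 32.5% = $30,550.00
Remaining $68,725 at 23% = $15,806.75
Fee: $20,930.00 + $56,000.00 + $30,550.00 + $15,806.75 = $123,286.75
Referral share: 16% of $123,286.75 = $19,725.88; lead counsel retains $123,286.75 − $19,725.88 = $103,560.87.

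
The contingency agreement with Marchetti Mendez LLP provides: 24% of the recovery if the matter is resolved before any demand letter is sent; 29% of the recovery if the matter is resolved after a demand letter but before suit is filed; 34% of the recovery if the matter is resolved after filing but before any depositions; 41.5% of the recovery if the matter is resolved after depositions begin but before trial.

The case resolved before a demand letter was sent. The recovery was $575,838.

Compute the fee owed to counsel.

The matter resolved before a demand letter was sent, so the 24% rate applies.
$575,838 × 24% = $138,201.12

$138,201.12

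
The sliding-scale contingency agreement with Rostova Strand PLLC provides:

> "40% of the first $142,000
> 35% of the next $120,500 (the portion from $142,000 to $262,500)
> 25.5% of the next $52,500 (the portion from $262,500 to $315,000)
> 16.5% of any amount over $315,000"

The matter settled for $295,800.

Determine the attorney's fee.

First $142,000 at 40% = $56,800.00
Next $120,500 at 35% = $42,175.00
Remaining $33,300 at 25.5% = $8,491.50
Fee: $56,800.00 + $42,175.00 + $8,491.50 = $107,466.50

$107,466.50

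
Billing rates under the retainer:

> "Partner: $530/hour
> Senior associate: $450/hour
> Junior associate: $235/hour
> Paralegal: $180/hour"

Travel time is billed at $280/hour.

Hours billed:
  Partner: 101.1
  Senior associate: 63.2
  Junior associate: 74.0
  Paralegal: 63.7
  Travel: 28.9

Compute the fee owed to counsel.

$118,971.00

Partner: 101.1 × $530 = $53,583.00
Senior associate: 63.2 × $450 = $28,440.00
Junior associate: 74.0 × $235 = $17,390.00
Paralegal: 63.7 × $180 = $11,466.00
Subtotal: $53,583.00 + $28,440.00 + $17,390.00 + $11,466.00 = $110,879.00
Travel: 28.9 × $280 = $8,092.00
Total: $110,879.00 + $8,092.00 = $118,971.00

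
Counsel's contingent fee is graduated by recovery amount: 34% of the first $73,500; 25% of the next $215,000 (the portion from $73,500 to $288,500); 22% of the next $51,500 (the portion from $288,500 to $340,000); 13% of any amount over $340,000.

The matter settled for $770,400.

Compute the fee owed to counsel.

$146,022.00

First $73,500 at 34% = $24,990.00
Next $215,000 at 25% = $53,750.00
Next $51,500 at 22% = $11,330.00
Remaining $430,400 at 13% = $55,952.00
Fee: $24,990.00 + $53,750.00 + $11,330.00 + $55,952.00 = $146,022.00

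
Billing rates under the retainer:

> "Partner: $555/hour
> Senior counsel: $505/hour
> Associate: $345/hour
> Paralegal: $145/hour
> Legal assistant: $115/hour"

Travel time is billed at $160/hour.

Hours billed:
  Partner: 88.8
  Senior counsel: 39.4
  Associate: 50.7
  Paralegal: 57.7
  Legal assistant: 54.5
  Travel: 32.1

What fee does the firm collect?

$106,442.50

Partner: 88.8 × $555 = $49,284.00
Senior counsel: 39.4 × $505 = $19,897.00
Associate: 50.7 × $345 = $17,491.50
Paralegal: 57.7 × $145 = $8,366.50
Legal assistant: 54.5 × $115 = $6,267.50
Subtotal: $49,284.00 + $19,897.00 + $17,491.50 + $8,366.50 + $6,267.50 = $101,306.50
Travel: 32.1 × $160 = $5,136.00
Total: $101,306.50 + $5,136.00 = $106,442.50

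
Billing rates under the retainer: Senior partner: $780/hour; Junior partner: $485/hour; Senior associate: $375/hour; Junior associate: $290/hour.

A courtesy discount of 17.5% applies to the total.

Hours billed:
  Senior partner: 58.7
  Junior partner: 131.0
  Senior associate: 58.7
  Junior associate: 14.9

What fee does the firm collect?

Senior partner: 58.7 × $780 = $45,786.00
Junior partner: 131.0 × $485 = $63,535.00
Senior associate: 58.7 × $375 = $22,012.50
Junior associate: 14.9 × $290 = $4,321.00
Subtotal: $135,654.50
Less 17.5% discount: −$23,739.54
Total: $135,654.50 − $23,739.54 = $111,914.96

$111,914.96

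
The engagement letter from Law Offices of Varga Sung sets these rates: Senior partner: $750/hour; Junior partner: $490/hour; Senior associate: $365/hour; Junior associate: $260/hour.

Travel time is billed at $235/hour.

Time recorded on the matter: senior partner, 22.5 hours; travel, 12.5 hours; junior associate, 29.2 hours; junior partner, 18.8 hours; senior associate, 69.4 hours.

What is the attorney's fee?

Senior partner: 22.5 × $750 = $16,875.00
Junior partner: 18.8 × $490 = $9,212.00
Senior associate: 69.4 × $365 = $25,331.00
Junior associate: 29.2 × $260 = $7,592.00
Subtotal: $16,875.00 + $9,212.00 + $25,331.00 + $7,592.00 = $59,010.00
Travel: 12.5 × $235 = $2,937.50
Total: $59,010.00 + $2,937.50 = $61,947.50

$61,947.50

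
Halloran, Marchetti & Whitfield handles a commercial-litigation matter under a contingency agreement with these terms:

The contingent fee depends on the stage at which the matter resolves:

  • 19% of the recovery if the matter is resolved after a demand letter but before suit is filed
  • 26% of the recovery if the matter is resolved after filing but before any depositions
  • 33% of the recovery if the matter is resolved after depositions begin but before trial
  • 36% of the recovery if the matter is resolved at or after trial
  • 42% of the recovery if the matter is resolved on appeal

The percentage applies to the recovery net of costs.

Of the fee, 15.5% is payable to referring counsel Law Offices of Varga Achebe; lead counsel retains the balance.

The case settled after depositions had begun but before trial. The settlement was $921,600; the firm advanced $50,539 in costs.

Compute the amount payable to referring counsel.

$44,554.77

Fee base (net of costs): $921,600 − $50,539 = $871,061
The matter settled after depositions had begun but before trial, so the 33% rate applies.
$871,061 × 33% = $287,450.13
Referral share: 15.5% of $287,450.13 = $44,554.77; lead counsel retains $287,450.13 − $44,554.77 = $242,895.36.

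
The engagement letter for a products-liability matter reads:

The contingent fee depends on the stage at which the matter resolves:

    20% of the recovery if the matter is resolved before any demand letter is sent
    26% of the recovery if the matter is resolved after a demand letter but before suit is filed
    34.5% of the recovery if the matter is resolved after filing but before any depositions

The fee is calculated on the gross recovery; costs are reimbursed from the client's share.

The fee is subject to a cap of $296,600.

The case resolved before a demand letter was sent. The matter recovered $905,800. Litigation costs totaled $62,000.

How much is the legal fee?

Fee base is the gross recovery, $905,800; costs are reimbursed separately.
The matter resolved before a demand letter was sent, so the 20% rate applies.
$905,800 × 20% = $181,160.00
$181,160.00 is under the $296,600 cap.

$181,160.00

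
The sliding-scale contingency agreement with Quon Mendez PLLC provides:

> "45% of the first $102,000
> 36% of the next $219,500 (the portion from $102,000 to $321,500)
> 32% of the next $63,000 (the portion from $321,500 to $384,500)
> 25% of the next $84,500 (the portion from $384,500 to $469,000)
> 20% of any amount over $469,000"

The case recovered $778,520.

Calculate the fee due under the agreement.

First $102,000 at 45% = $45,900.00
Next $219,500 at 36% = $79,020.00
Next $63,000 at 32% = $20,160.00
Next $84,500 at 25% = $21,125.00
Remaining $309,520 at 20% = $61,904.00
Fee: $45,900.00 + $79,020.00 + $20,160.00 + $21,125.00 + $61,904.00 = $228,109.00

$228,109.00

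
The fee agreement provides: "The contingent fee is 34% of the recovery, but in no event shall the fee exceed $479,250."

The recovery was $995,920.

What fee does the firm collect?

34% of $995,920 = $338,612.80
That is under the $479,250 cap.

$338,612.80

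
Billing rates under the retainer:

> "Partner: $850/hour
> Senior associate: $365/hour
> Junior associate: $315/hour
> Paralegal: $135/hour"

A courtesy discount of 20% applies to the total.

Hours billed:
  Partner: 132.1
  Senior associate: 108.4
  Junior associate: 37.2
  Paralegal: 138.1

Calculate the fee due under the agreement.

Partner: 132.1 × $850 = $112,285.00
Senior associate: 108.4 × $365 = $39,566.00
Junior associate: 37.2 × $315 = $11,718.00
Paralegal: 138.1 × $135 = $18,643.50
Subtotal: $182,212.50
Less 20% discount: −$36,442.50
Total: $182,212.50 − $36,442.50 = $145,770.00

$145,770.00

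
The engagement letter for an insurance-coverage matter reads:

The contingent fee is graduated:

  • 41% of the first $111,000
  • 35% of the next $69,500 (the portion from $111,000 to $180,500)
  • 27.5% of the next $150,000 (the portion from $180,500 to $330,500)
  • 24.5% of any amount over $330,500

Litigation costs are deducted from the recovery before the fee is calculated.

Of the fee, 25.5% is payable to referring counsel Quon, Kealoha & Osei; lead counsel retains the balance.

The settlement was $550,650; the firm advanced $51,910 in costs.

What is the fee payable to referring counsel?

$38,837.47

Fee base (net of costs): $550,650 − $51,910 = $498,740
First $111,000 at 41% = $45,510.00
Next $69,500 at 35% = $24,325.00
Next $150,000 at 27.5% = $41,250.00
Remaining $168,240 at 24.5% = $41,218.80
Fee: $45,510.00 + $24,325.00 + $41,250.00 + $41,218.80 = $152,303.80
Referral share: 25.5% of $152,303.80 = $38,837.47; lead counsel retains $152,303.80 − $38,837.47 = $113,466.33.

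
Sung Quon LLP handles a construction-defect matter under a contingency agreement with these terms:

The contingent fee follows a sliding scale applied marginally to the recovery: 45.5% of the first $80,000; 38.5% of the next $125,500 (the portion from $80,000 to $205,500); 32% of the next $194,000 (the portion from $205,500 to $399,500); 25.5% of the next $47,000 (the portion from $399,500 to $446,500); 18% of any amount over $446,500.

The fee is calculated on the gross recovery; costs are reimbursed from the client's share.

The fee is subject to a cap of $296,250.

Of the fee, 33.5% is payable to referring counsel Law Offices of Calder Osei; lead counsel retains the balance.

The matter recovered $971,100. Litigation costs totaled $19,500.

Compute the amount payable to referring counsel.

$84,825.52

Fee base is the gross recovery, $971,100; costs are reimbursed separately.
First $80,000 at 45.5% = $36,400.00
Next $125,500 at 38.5% = $48,317.50
Next $194,000 at 32% = $62,080.00
Next $47,000 at 25.5% = $11,985.00
Remaining $524,600 at 18% = $94,428.00
Fee: $36,400.00 + $48,317.50 + $62,080.00 + $11,985.00 + $94,428.00 = $253,210.50
$253,210.50 is under the $296,250 cap.
Referral share: 33.5% of $253,210.50 = $84,825.52; lead counsel retains $253,210.50 − $84,825.52 = $168,384.98.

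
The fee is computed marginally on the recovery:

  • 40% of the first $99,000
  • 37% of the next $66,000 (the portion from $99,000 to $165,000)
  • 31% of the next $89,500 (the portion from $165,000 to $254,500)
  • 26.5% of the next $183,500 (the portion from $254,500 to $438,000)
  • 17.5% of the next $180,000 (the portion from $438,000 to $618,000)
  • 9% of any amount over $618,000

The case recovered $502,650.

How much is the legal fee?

$151,706.25

First $99,000 at 40% = $39,600.00
Next $66,000 at 37% = $24,420.00
Next $89,500 at 31% = $27,745.00
Next $183,500 at 26.5% = $48,627.50
Remaining $64,650 at 17.5% = $11,313.75
Fee: $39,600.00 + $24,420.00 + $27,745.00 + $48,627.50 + $11,313.75 = $151,706.25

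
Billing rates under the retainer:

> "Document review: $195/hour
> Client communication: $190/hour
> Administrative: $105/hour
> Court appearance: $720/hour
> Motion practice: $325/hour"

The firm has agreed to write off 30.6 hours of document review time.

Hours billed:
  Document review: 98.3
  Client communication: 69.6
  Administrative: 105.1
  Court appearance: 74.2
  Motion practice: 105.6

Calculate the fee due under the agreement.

$125,205.00

Document review: 98.3 × $195 = $19,168.50
Client communication: 69.6 × $190 = $13,224.00
Administrative: 105.1 × $105 = $11,035.50
Court appearance: 74.2 × $720 = $53,424.00
Motion practice: 105.6 × $325 = $34,320.00
Subtotal: $131,172.00
Write-off: 30.6 × $195 = $5,967.00
Total: $131,172.00 − $5,967.00 = $125,205.00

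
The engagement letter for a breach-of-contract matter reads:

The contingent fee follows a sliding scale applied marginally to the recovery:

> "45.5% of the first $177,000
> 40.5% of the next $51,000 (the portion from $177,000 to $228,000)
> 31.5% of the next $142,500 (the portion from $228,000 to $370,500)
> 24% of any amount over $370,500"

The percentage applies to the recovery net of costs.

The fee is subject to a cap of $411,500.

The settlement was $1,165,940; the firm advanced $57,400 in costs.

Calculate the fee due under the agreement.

$323,207.10

Fee base (net of costs): $1,165,940 − $57,400 = $1,108,540
First $177,000 at 45.5% = $80,535.00
Next $51,000 at 40.5% = $20,655.00
Next $142,500 at 31.5% = $44,887.50
Remaining $738,040 at 24% = $177,129.60
Fee: $80,535.00 + $20,655.00 + $44,887.50 + $177,129.60 = $323,207.10
$323,207.10 is under the $411,500 cap.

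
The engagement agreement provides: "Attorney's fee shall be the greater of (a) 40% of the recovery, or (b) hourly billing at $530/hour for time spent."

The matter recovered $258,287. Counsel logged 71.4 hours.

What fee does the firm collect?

(a) 40% of $258,287 = $103,314.80
(b) 71.4 × $530 = $37,842.00
The greater is (a): $103,314.80.

$103,314.80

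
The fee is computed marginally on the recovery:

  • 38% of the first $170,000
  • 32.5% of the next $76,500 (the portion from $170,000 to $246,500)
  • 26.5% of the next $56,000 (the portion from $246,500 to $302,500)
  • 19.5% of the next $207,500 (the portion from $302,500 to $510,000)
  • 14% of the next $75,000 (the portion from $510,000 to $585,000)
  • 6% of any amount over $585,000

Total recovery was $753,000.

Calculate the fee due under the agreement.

$165,345.00

First $170,000 at 38% = $64,600.00
Next $76,500 at 32.5% = $24,862.50
Next $56,000 at 26.5% = $14,840.00
Next $207,500 at 19.5% = $40,462.50
Next $75,000 at 14% = $10,500.00
Remaining $168,000 at 6% = $10,080.00
Fee: $64,600.00 + $24,862.50 + $14,840.00 + $40,462.50 + $10,500.00 + $10,080.00 = $165,345.00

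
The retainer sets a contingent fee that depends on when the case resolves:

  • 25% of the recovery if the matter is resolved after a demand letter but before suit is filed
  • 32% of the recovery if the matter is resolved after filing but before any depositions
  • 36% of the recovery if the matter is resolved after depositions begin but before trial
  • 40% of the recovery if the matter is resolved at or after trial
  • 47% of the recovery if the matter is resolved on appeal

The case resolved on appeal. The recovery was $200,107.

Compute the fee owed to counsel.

The matter resolved on appeal, so the 47% rate applies.
$200,107 × 47% = $94,050.29

$94,050.29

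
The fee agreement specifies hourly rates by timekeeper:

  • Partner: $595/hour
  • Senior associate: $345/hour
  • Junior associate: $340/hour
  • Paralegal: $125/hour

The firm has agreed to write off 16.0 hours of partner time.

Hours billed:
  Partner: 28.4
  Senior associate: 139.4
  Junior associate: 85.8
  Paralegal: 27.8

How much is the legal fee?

Partner: 28.4 × $595 = $16,898.00
Senior associate: 139.4 × $345 = $48,093.00
Junior associate: 85.8 × $340 = $29,172.00
Paralegal: 27.8 × $125 = $3,475.00
Subtotal: $97,638.00
Write-off: 16.0 × $595 = $9,520.00
Total: $97,638.00 − $9,520.00 = $88,118.00

$88,118.00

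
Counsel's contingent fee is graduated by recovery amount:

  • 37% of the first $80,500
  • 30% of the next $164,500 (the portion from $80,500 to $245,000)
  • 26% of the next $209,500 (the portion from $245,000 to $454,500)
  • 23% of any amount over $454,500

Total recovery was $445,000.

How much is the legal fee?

$131,135.00

First $80,500 at 37% = $29,785.00
Next $164,500 at 30% = $49,350.00
Remaining $200,000 at 26% = $52,000.00
Fee: $29,785.00 + $49,350.00 + $52,000.00 = $131,135.00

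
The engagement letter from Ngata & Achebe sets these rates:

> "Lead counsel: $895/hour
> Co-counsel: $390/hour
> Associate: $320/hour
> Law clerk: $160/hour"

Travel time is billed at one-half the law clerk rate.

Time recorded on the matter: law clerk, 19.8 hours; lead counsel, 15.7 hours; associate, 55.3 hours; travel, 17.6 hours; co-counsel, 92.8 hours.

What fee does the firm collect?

$72,515.50

Lead counsel: 15.7 × $895 = $14,051.50
Co-counsel: 92.8 × $390 = $36,192.00
Associate: 55.3 × $320 = $17,696.00
Law clerk: 19.8 × $160 = $3,168.00
Subtotal: $14,051.50 + $36,192.00 + $17,696.00 + $3,168.00 = $71,107.50
Travel: 17.6 × ($160 ÷ 2) = 17.6 × $80.00 = $1,408.00
Total: $71,107.50 + $1,408.00 = $72,515.50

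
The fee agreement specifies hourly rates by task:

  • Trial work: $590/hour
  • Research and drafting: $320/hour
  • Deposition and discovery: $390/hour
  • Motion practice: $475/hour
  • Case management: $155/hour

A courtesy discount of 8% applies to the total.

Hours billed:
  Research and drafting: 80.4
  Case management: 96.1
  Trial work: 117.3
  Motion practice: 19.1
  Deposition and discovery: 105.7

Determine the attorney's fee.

Trial work: 117.3 × $590 = $69,207.00
Research and drafting: 80.4 × $320 = $25,728.00
Deposition and discovery: 105.7 × $390 = $41,223.00
Motion practice: 19.1 × $475 = $9,072.50
Case management: 96.1 × $155 = $14,895.50
Subtotal: $160,126.00
Less 8% discount: −$12,810.08
Total: $160,126.00 − $12,810.08 = $147,315.92

$147,315.92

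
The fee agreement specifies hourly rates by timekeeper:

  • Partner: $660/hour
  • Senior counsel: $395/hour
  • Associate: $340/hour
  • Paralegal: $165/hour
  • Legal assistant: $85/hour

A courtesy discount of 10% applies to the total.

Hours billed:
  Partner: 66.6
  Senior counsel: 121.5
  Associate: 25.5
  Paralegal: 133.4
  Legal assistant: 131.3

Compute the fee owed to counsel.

$120,411.00

Partner: 66.6 × $660 = $43,956.00
Senior counsel: 121.5 × $395 = $47,992.50
Associate: 25.5 × $340 = $8,670.00
Paralegal: 133.4 × $165 = $22,011.00
Legal assistant: 131.3 × $85 = $11,160.50
Subtotal: $133,790.00
Less 10% discount: −$13,379.00
Total: $133,790.00 − $13,379.00 = $120,411.00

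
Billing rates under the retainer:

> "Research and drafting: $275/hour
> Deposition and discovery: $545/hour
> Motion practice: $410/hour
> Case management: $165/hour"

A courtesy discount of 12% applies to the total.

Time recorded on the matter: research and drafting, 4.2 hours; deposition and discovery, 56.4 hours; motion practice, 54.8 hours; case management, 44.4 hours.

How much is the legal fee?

$54,284.56

Research and drafting: 4.2 × $275 = $1,155.00
Deposition and discovery: 56.4 × $545 = $30,738.00
Motion practice: 54.8 × $410 = $22,468.00
Case management: 44.4 × $165 = $7,326.00
Subtotal: $61,687.00
Less 12% discount: −$7,402.44
Total: $61,687.00 − $7,402.44 = $54,284.56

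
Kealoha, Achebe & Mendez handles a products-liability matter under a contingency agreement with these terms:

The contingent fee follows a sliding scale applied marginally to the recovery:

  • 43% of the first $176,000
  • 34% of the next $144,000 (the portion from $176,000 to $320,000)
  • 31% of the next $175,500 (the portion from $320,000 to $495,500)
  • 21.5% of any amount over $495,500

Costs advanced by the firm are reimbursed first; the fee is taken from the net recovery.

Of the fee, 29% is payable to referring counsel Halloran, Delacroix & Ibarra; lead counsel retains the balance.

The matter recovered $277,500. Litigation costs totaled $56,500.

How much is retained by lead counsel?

Fee base (net of costs): $277,500 − $56,500 = $221,000
First $176,000 at 43% = $75,680.00
Remaining $45,000 at 34% = $15,300.00
Fee: $75,680.00 + $15,300.00 = $90,980.00
Referral share: 29% of $90,980.00 = $26,384.20; lead counsel retains $90,980.00 − $26,384.20 = $64,595.80.

$64,595.80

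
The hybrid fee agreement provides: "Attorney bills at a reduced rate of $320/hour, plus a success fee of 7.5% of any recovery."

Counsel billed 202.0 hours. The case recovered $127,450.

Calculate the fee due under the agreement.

$74,198.75

Hourly: 202.0 × $320 = $64,640.00
Success fee: 7.5% of $127,450 = $9,558.75
Total: $64,640.00 + $9,558.75 = $74,198.75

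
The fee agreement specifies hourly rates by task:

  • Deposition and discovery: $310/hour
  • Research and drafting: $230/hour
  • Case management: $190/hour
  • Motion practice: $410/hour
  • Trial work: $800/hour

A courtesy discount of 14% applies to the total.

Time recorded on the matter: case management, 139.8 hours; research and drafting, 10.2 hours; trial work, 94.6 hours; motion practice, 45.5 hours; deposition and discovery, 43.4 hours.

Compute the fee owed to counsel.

$117,559.42

Deposition and discovery: 43.4 × $310 = $13,454.00
Research and drafting: 10.2 × $230 = $2,346.00
Case management: 139.8 × $190 = $26,562.00
Motion practice: 45.5 × $410 = $18,655.00
Trial work: 94.6 × $800 = $75,680.00
Subtotal: $136,697.00
Less 14% discount: −$19,137.58
Total: $136,697.00 − $19,137.58 = $117,559.42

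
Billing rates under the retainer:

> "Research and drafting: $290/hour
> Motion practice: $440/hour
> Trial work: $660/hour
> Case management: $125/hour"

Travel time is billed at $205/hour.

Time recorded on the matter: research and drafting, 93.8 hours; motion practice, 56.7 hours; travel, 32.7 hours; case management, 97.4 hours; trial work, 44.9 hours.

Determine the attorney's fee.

$100,662.50

Research and drafting: 93.8 × $290 = $27,202.00
Motion practice: 56.7 × $440 = $24,948.00
Trial work: 44.9 × $660 = $29,634.00
Case management: 97.4 × $125 = $12,175.00
Subtotal: $27,202.00 + $24,948.00 + $29,634.00 + $12,175.00 = $93,959.00
Travel: 32.7 × $205 = $6,703.50
Total: $93,959.00 + $6,703.50 = $100,662.50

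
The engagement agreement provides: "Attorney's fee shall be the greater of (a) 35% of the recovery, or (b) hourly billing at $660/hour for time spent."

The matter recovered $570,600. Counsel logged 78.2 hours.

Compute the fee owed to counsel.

(a) 35% of $570,600 = $199,710.00
(b) 78.2 × $660 = $51,612.00
The greater is (a): $199,710.00.

$199,710.00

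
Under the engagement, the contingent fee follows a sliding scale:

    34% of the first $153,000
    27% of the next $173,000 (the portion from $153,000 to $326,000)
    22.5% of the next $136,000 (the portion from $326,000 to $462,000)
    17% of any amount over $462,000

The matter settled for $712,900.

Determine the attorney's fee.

First $153,000 at 34% = $52,020.00
Next $173,000 at 27% = $46,710.00
Next $136,000 at 22.5% = $30,600.00
Remaining $250,900 at 17% = $42,653.00
Fee: $52,020.00 + $46,710.00 + $30,600.00 + $42,653.00 = $171,983.00

$171,983.00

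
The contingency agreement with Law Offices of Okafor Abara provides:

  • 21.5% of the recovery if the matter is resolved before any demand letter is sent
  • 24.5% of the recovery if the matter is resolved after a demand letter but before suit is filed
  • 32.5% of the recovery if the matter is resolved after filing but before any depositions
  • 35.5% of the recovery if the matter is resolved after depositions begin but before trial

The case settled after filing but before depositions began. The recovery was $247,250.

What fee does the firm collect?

The matter settled after filing but before depositions began, so the 32.5% rate applies.
$247,250 × 32.5% = $80,356.25

$80,356.25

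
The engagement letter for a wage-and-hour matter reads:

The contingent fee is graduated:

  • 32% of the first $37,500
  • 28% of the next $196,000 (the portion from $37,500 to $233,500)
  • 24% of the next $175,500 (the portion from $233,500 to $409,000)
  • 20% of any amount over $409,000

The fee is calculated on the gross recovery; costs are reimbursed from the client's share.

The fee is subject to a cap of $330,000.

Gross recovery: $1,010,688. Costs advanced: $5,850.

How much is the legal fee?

Fee base is the gross recovery, $1,010,688; costs are reimbursed separately.
First $37,500 at 32% = $12,000.00
Next $196,000 at 28% = $54,880.00
Next $175,500 at 24% = $42,120.00
Remaining $601,688 at 20% = $120,337.60
Fee: $12,000.00 + $54,880.00 + $42,120.00 + $120,337.60 = $229,337.60
$229,337.60 is under the $330,000 cap.

$229,337.60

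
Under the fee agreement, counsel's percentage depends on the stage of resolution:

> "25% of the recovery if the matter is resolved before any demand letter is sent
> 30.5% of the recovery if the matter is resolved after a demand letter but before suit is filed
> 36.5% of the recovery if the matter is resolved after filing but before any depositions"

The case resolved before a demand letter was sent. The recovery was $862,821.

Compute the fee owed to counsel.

The matter resolved before a demand letter was sent, so the 25% rate applies.
$862,821 × 25% = $215,705.25

$215,705.25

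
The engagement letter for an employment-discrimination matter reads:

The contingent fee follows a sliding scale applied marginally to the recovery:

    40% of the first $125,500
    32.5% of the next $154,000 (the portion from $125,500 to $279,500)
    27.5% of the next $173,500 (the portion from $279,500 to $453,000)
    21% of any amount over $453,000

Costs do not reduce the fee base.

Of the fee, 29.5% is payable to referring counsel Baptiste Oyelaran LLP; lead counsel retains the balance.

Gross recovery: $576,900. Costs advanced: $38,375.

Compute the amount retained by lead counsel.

Fee base is the gross recovery, $576,900; costs are reimbursed separately.
First $125,500 at 40% = $50,200.00
Next $154,000 at 32.5% = $50,050.00
Next $173,500 at 27.5% = $47,712.50
Remaining $123,900 at 21% = $26,019.00
Fee: $50,200.00 + $50,050.00 + $47,712.50 + $26,019.00 = $173,981.50
Referral share: 29.5% of $173,981.50 = $51,324.54; lead counsel retains $173,981.50 − $51,324.54 = $122,656.96.

$122,656.96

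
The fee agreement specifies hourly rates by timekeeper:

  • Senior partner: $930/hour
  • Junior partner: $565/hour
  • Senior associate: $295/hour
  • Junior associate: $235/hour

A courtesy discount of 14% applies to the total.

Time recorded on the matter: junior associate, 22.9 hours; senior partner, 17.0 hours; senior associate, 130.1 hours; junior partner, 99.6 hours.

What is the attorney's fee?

$99,626.70

Senior partner: 17.0 × $930 = $15,810.00
Junior partner: 99.6 × $565 = $56,274.00
Senior associate: 130.1 × $295 = $38,379.50
Junior associate: 22.9 × $235 = $5,381.50
Subtotal: $115,845.00
Less 14% discount: −$16,218.30
Total: $115,845.00 − $16,218.30 = $99,626.70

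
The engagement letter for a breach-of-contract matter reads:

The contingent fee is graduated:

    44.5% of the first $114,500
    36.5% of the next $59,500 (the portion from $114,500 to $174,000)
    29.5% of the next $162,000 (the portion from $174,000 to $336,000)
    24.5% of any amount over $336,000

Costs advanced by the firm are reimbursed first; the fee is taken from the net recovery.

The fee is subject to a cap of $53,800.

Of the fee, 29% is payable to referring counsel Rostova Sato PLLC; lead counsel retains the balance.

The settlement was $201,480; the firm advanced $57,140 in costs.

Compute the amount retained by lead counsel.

$38,198.00

Fee base (net of costs): $201,480 − $57,140 = $144,340
First $114,500 at 44.5% = $50,952.50
Remaining $29,840 at 36.5% = $10,891.60
Fee: $50,952.50 + $10,891.60 = $61,844.10
$61,844.10 exceeds the $53,800 cap, so the fee is capped at $53,800.00.
Referral share: 29% of $53,800.00 = $15,602.00; lead counsel retains $53,800.00 − $15,602.00 = $38,198.00.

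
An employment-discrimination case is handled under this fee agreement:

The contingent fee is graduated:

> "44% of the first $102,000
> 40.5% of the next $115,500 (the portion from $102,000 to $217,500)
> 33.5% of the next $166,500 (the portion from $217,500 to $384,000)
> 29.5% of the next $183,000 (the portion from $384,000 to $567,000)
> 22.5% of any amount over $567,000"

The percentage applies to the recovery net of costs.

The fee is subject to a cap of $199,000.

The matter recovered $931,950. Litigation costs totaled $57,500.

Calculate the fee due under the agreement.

$199,000.00

Fee base (net of costs): $931,950 − $57,500 = $874,450
First $102,000 at 44% = $44,880.00
Next $115,500 at 40.5% = $46,777.50
Next $166,500 at 33.5% = $55,777.50
Next $183,000 at 29.5% = $53,985.00
Remaining $307,450 at 22.5% = $69,176.25
Fee: $44,880.00 + $46,777.50 + $55,777.50 + $53,985.00 + $69,176.25 = $270,596.25
$270,596.25 exceeds the $199,000 cap, so the fee is capped at $199,000.00.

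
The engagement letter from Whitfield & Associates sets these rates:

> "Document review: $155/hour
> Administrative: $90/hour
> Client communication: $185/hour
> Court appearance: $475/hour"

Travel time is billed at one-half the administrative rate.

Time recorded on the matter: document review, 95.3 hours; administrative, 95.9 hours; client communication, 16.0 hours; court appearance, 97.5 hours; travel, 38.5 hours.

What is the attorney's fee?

Document review: 95.3 × $155 = $14,771.50
Administrative: 95.9 × $90 = $8,631.00
Client communication: 16.0 × $185 = $2,960.00
Court appearance: 97.5 × $475 = $46,312.50
Subtotal: $14,771.50 + $8,631.00 + $2,960.00 + $46,312.50 = $72,675.00
Travel: 38.5 × ($90 ÷ 2) = 38.5 × $45.00 = $1,732.50
Total: $72,675.00 + $1,732.50 = $74,407.50

$74,407.50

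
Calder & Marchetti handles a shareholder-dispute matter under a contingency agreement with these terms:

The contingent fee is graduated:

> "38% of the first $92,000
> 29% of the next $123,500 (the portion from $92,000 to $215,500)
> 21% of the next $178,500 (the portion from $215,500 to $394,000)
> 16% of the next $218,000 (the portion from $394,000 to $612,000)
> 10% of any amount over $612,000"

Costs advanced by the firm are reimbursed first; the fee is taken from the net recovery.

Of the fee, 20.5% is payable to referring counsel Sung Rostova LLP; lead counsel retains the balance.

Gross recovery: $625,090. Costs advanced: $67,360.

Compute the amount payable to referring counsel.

Fee base (net of costs): $625,090 − $67,360 = $557,730
First $92,000 at 38% = $34,960.00
Next $123,500 at 29% = $35,815.00
Next $178,500 at 21% = $37,485.00
Remaining $163,730 at 16% = $26,196.80
Fee: $34,960.00 + $35,815.00 + $37,485.00 + $26,196.80 = $134,456.80
Referral share: 20.5% of $134,456.80 = $27,563.64; lead counsel retains $134,456.80 − $27,563.64 = $106,893.16.

$27,563.64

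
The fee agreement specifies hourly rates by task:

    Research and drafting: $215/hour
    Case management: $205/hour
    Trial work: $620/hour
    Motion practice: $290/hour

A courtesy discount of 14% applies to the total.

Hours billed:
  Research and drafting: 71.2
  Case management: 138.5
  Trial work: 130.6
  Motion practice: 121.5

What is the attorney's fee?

$137,520.45

Research and drafting: 71.2 × $215 = $15,308.00
Case management: 138.5 × $205 = $28,392.50
Trial work: 130.6 × $620 = $80,972.00
Motion practice: 121.5 × $290 = $35,235.00
Subtotal: $159,907.50
Less 14% discount: −$22,387.05
Total: $159,907.50 − $22,387.05 = $137,520.45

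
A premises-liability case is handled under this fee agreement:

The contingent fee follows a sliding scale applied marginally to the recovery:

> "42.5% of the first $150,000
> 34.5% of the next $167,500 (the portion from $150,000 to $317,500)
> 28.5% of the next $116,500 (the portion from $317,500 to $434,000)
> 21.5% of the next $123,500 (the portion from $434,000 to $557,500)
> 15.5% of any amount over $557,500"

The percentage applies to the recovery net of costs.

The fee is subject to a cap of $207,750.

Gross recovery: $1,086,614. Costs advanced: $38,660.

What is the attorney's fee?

$207,750.00

Fee base (net of costs): $1,086,614 − $38,660 = $1,047,954
First $150,000 at 42.5% = $63,750.00
Next $167,500 at 34.5% = $57,787.50
Next $116,500 at 28.5% = $33,202.50
Next $123,500 at 21.5% = $26,552.50
Remaining $490,454 at 15.5% = $76,020.37
Fee: $63,750.00 + $57,787.50 + $33,202.50 + $26,552.50 + $76,020.37 = $257,312.87
$257,312.87 exceeds the $207,750 cap, so the fee is capped at $207,750.00.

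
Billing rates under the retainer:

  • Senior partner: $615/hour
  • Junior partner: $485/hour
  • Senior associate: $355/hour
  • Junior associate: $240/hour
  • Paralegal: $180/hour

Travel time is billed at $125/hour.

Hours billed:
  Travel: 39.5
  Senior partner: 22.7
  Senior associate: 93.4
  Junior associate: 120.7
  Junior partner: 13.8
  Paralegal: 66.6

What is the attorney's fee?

Senior partner: 22.7 × $615 = $13,960.50
Junior partner: 13.8 × $485 = $6,693.00
Senior associate: 93.4 × $355 = $33,157.00
Junior associate: 120.7 × $240 = $28,968.00
Paralegal: 66.6 × $180 = $11,988.00
Subtotal: $13,960.50 + $6,693.00 + $33,157.00 + $28,968.00 + $11,988.00 = $94,766.50
Travel: 39.5 × $125 = $4,937.50
Total: $94,766.50 + $4,937.50 = $99,704.00

$99,704.00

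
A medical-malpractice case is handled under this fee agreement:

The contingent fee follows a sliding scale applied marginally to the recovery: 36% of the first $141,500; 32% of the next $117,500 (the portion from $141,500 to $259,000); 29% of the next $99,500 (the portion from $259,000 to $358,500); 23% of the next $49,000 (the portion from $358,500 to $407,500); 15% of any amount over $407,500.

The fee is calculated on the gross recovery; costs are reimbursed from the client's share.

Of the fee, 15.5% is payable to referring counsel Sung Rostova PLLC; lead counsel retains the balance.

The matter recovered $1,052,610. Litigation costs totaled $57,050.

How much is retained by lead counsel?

Fee base is the gross recovery, $1,052,610; costs are reimbursed separately.
First $141,500 at 36% = $50,940.00
Next $117,500 at 32% = $37,600.00
Next $99,500 at 29% = $28,855.00
Next $49,000 at 23% = $11,270.00
Remaining $645,110 at 15% = $96,766.50
Fee: $50,940.00 + $37,600.00 + $28,855.00 + $11,270.00 + $96,766.50 = $225,431.50
Referral share: 15.5% of $225,431.50 = $34,941.88; lead counsel retains $225,431.50 − $34,941.88 = $190,489.62.

$190,489.62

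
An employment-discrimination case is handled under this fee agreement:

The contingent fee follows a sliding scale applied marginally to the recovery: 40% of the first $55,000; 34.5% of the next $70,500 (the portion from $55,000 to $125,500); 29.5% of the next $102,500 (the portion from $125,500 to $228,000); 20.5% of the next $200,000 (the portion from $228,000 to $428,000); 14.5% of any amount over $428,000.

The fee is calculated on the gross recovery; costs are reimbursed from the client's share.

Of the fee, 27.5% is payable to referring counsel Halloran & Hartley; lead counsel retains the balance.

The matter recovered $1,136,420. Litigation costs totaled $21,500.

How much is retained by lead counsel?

Fee base is the gross recovery, $1,136,420; costs are reimbursed separately.
First $55,000 at 40% = $22,000.00
Next $70,500 at 34.5% = $24,322.50
Next $102,500 at 29.5% = $30,237.50
Next $200,000 at 20.5% = $41,000.00
Remaining $708,420 at 14.5% = $102,720.90
Fee: $22,000.00 + $24,322.50 + $30,237.50 + $41,000.00 + $102,720.90 = $220,280.90
Referral share: 27.5% of $220,280.90 = $60,577.25; lead counsel retains $220,280.90 − $60,577.25 = $159,703.65.

$159,703.65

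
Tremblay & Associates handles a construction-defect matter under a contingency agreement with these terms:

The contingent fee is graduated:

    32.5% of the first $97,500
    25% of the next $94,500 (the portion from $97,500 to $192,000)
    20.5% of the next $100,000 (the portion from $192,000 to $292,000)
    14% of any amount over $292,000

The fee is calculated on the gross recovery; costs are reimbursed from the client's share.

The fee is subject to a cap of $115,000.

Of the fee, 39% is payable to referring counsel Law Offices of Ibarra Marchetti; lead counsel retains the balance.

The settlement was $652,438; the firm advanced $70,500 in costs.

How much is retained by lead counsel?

$70,150.00

Fee base is the gross recovery, $652,438; costs are reimbursed separately.
First $97,500 at 32.5% = $31,687.50
Next $94,500 at 25% = $23,625.00
Next $100,000 at 20.5% = $20,500.00
Remaining $360,438 at 14% = $50,461.32
Fee: $31,687.50 + $23,625.00 + $20,500.00 + $50,461.32 = $126,273.82
$126,273.82 exceeds the $115,000 cap, so the fee is capped at $115,000.00.
Referral share: 39% of $115,000.00 = $44,850.00; lead counsel retains $115,000.00 − $44,850.00 = $70,150.00.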